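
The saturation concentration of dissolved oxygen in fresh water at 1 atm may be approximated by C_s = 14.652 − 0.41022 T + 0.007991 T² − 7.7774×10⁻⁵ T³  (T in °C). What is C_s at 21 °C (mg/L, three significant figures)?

C_s ≈ 8.84 mg/L

C_s = 14.652 − 0.41022×21 + 0.007991×21² − 7.7774×10⁻⁵×21³ = 8.841 mg/L.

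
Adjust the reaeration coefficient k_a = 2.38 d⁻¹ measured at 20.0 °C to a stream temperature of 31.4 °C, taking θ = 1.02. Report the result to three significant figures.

k_a ≈ 2.98 d⁻¹

k_a(T₂) = k_a(T₁) · θ^(T₂−T₁) = 2.38 × 1.02^(31.4−20.0)
= 2.38 × 1.02^11.4 = 2.38 × 1.253 = 2.983 d⁻¹.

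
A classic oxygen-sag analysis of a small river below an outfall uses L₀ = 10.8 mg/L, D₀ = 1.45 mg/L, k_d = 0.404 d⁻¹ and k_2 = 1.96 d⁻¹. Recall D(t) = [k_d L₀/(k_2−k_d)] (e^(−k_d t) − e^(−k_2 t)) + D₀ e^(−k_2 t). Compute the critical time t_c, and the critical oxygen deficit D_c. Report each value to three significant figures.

At the critical point dD/dt = 0, so k_d L₀ e^(−k_d t) = k_2 D. Substituting D(t) from the Streeter–Phelps equation and solving for t gives
t_c = ln[(k_2/k_d)(1 − D₀(k_2−k_d)/(k_d L₀))] / (k_2−k_d).
Here k_2−k_d = 1.556 d⁻¹ and 1 − D₀(k_2−k_d)/(k_d L₀) = 1 − 1.45×1.556/(0.404×10.8) = 0.4829, so
t_c = ln(4.851 × 0.4829) / 1.556 = 0.8513 / 1.556 = 0.5471 d.
D_c = (k_d/k_2) L₀ e^(−k_d t_c) = (0.404/1.96) × 10.8 × e^(−0.404×0.5471) = 0.2061 × 10.8 × 0.8017 = 1.785 mg/L.

t_c ≈ 0.547 d; D_c ≈ 1.78 mg/L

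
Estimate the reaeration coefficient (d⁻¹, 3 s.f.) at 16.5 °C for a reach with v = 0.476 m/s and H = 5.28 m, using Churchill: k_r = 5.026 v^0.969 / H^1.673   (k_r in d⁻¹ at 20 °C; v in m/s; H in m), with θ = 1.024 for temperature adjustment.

k_r ≈ 0.139 d⁻¹

k_r(20) = 5.026 × 0.476^0.969 / 5.28^1.673 = 5.026 × 0.4871 / 16.18 = 0.1513 d⁻¹.
k_r(16.5) = 0.1513 × 1.024^(16.5−20) = 0.1513 × 0.9203 = 0.1393 d⁻¹.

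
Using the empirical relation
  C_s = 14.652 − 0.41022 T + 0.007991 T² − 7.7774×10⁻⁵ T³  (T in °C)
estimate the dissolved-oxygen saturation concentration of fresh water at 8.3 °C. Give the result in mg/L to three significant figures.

C_s ≈ 11.8 mg/L

C_s = 14.652 − 0.41022×8.3 + 0.007991×8.3² − 7.7774×10⁻⁵×8.3³ = 11.75 mg/L.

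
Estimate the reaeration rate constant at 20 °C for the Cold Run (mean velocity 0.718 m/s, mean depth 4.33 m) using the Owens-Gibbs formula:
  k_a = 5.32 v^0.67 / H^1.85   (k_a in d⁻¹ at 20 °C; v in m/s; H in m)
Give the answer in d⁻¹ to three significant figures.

k_a = 5.32 × 0.718^0.67 / 4.33^1.85 = 5.32 × 0.8009 / 15.05 = 0.2831 d⁻¹.

k_a ≈ 0.283 d⁻¹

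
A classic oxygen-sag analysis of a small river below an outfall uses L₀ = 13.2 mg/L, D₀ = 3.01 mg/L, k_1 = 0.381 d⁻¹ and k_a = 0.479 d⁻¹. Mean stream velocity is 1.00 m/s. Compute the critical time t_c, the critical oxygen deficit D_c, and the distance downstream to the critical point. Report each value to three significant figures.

At the critical point dD/dt = 0, so k_1 L₀ e^(−k_1 t) = k_a D. Substituting D(t) from the Streeter–Phelps equation and solving for t gives
t_c = ln[(k_a/k_1)(1 − D₀(k_a−k_1)/(k_1 L₀))] / (k_a−k_1).
Here k_a−k_1 = 0.09800 d⁻¹ and 1 − D₀(k_a−k_1)/(k_1 L₀) = 1 − 3.01×0.09800/(0.381×13.2) = 0.9413, so
t_c = ln(1.257 × 0.9413) / 0.09800 = 0.1685 / 0.09800 = 1.719 d.
L(t_c) = L₀ e^(−k_1 t_c) = 13.2 × 0.5195 = 6.857 mg/L, and at the critical point k_a D_c = k_1 L, so D_c = (0.381/0.479) × 6.857 = 5.454 mg/L.
x_c = v t_c = 1.00 m/s × 1.719 d × 86400 s/d = 148500 m ≈ 149 km.

t_c ≈ 1.72 d; D_c ≈ 5.45 mg/L; x_c ≈ 149 km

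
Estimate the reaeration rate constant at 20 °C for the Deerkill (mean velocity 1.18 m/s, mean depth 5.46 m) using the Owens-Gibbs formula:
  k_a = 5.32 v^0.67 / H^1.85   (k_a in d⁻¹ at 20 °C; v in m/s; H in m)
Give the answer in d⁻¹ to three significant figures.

k_a ≈ 0.257 d⁻¹

k_a = 5.32 × 1.18^0.67 / 5.46^1.85 = 5.32 × 1.117 / 23.11 = 0.2572 d⁻¹.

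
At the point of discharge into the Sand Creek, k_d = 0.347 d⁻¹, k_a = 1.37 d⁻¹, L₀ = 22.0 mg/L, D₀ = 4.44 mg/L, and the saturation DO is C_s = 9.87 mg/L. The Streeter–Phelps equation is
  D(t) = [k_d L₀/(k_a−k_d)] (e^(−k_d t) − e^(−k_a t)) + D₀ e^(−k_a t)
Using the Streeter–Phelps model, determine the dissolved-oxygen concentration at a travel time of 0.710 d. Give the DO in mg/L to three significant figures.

k_d L₀/(k_a−k_d) = 0.347×22.0/(1.37−0.347) = 7.634/1.023 = 7.462 mg/L.
e^(−k_d t) = e^(−0.347×0.7100) = 0.7816; e^(−k_a t) = e^(−1.37×0.7100) = 0.3781.
D = 7.462 × (0.7816 − 0.3781) + 4.44 × 0.3781 = 3.012 + 1.679 = 4.690 mg/L.
DO = C_s − D = 9.87 − 4.690 = 5.180 mg/L.

DO ≈ 5.18 mg/L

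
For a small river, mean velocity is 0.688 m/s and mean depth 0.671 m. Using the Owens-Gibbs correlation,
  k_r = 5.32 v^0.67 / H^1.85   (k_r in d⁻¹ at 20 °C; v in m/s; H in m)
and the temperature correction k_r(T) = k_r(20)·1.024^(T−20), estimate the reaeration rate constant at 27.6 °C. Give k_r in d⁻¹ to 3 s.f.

k_r(20) = 5.32 × 0.688^0.67 / 0.671^1.85 = 5.32 × 0.7784 / 0.4780 = 8.663 d⁻¹.
k_r(27.6) = 8.663 × 1.024^(27.6−20) = 8.663 × 1.198 = 10.37 d⁻¹.

k_r ≈ 10.4 d⁻¹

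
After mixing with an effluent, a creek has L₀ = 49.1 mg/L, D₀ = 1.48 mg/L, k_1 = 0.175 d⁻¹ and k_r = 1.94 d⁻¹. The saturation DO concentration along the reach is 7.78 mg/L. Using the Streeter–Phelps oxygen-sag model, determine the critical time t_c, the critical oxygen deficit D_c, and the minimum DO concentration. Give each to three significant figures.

t_c ≈ 1.16 d; D_c ≈ 3.62 mg/L; min DO ≈ 4.16 mg/L

At the critical point dD/dt = 0, so k_1 L₀ e^(−k_1 t) = k_r D. Substituting D(t) from the Streeter–Phelps equation and solving for t gives
t_c = ln[(k_r/k_1)(1 − D₀(k_r−k_1)/(k_1 L₀))] / (k_r−k_1).
Here k_r−k_1 = 1.765 d⁻¹ and 1 − D₀(k_r−k_1)/(k_1 L₀) = 1 − 1.48×1.765/(0.175×49.1) = 0.6960, so
t_c = ln(11.09 × 0.6960) / 1.765 = 2.043 / 1.765 = 1.158 d.
D_c = (k_1/k_r) L₀ e^(−k_1 t_c) = (0.175/1.94) × 49.1 × e^(−0.175×1.158) = 0.09021 × 49.1 × 0.8166 = 3.617 mg/L.
Minimum DO = C_s − D_c = 7.78 − 3.617 = 4.163 mg/L.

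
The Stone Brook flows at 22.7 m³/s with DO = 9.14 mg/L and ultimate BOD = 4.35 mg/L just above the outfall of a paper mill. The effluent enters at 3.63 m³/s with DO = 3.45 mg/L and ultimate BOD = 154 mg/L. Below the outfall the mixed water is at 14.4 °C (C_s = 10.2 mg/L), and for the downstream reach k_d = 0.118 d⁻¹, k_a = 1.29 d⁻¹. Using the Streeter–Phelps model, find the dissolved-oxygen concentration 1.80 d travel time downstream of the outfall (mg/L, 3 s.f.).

DO ≈ 8.23 mg/L

Mixed DO = (22.7×9.14 + 3.63×3.45)/(22.7+3.63) = 220.0/26.33 = 8.356 mg/L.
Mixed L₀ = (22.7×4.35 + 3.63×154)/(26.33) = 657.8/26.33 = 24.98 mg/L.
Initial deficit D₀ = C_s − DO₀ = 10.2 − 8.356 = 1.844 mg/L.
D(1.80) = [0.118×24.98/(1.29−0.118)](e^(−0.118×1.80) − e^(−1.29×1.80)) + 1.844 e^(−1.29×1.80)
= 2.515 × (0.8086 − 0.09808) + 1.844 × 0.09808 = 1.968 mg/L.
DO = 10.2 − 1.968 = 8.232 mg/L.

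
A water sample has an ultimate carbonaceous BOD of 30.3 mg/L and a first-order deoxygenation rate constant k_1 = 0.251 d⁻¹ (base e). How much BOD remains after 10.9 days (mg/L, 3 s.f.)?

L_t = L₀ e^(−k_1 t) = 30.3 × e^(−0.251×10.9) = 30.3 × 0.06484 = 1.965 mg/L.

L ≈ 1.96 mg/L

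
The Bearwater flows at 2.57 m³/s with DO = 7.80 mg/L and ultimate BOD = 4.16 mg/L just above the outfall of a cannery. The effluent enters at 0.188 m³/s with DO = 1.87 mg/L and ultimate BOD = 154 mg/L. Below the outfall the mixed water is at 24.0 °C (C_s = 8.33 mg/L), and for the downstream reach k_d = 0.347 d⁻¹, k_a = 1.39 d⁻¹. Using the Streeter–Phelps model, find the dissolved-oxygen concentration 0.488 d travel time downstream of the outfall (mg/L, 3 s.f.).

Mixed DO = (2.57×7.80 + 0.188×1.87)/(2.57+0.188) = 20.40/2.758 = 7.396 mg/L.
Mixed L₀ = (2.57×4.16 + 0.188×154)/(2.758) = 39.64/2.758 = 14.37 mg/L.
Initial deficit D₀ = C_s − DO₀ = 8.33 − 7.396 = 0.9342 mg/L.
D(0.488) = [0.347×14.37/(1.39−0.347)](e^(−0.347×0.488) − e^(−1.39×0.488)) + 0.9342 e^(−1.39×0.488)
= 4.782 × (0.8442 − 0.5075) + 0.9342 × 0.5075 = 2.084 mg/L.
DO = 8.33 − 2.084 = 6.246 mg/L.

DO ≈ 6.25 mg/L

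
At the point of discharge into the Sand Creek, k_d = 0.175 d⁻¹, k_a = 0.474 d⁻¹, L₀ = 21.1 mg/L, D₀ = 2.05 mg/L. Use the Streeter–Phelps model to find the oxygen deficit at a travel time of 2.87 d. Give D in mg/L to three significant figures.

k_d L₀/(k_a−k_d) = 0.175×21.1/(0.474−0.175) = 3.692/0.2990 = 12.35 mg/L.
e^(−k_d t) = e^(−0.175×2.870) = 0.6052; e^(−k_a t) = e^(−0.474×2.870) = 0.2566.
D = 12.35 × (0.6052 − 0.2566) + 2.05 × 0.2566 = 4.305 + 0.5260 = 4.831 mg/L.

D ≈ 4.83 mg/L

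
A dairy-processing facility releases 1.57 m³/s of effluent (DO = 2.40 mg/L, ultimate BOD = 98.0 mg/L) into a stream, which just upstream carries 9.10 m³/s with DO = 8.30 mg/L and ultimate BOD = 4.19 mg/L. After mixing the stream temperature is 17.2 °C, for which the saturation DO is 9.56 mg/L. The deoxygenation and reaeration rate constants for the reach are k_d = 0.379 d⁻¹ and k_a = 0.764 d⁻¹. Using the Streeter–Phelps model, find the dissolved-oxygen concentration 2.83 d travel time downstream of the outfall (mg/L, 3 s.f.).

Mixed DO = (9.10×8.30 + 1.57×2.40)/(9.10+1.57) = 79.30/10.67 = 7.432 mg/L.
Mixed L₀ = (9.10×4.19 + 1.57×98.0)/(10.67) = 192.0/10.67 = 17.99 mg/L.
Initial deficit D₀ = C_s − DO₀ = 9.56 − 7.432 = 2.128 mg/L.
D(2.83) = [0.379×17.99/(0.764−0.379)](e^(−0.379×2.83) − e^(−0.764×2.83)) + 2.128 e^(−0.764×2.83)
= 17.71 × (0.3421 − 0.1151) + 2.128 × 0.1151 = 4.267 mg/L.
DO = 9.56 − 4.267 = 5.293 mg/L.

DO ≈ 5.29 mg/L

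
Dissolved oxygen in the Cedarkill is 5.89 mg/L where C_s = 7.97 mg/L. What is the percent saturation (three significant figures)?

73.9 % saturation

% saturation = C/C_s × 100 = 5.89/7.97 × 100 = 73.9 %.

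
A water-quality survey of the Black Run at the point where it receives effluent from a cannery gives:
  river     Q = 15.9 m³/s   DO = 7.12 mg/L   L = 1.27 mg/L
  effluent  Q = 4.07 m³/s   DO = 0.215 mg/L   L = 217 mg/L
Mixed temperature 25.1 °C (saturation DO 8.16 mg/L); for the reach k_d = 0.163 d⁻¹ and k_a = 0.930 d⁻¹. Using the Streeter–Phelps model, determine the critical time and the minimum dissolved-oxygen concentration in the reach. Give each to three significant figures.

t_c ≈ 1.89 d; minimum DO ≈ 2.33 mg/L

Mixed DO = (15.9×7.12 + 4.07×0.215)/(15.9+4.07) = 114.1/19.97 = 5.713 mg/L.
Mixed L₀ = (15.9×1.27 + 4.07×217)/(19.97) = 903.4/19.97 = 45.24 mg/L.
Initial deficit D₀ = C_s − DO₀ = 8.16 − 5.713 = 2.447 mg/L.
t_c = (1/0.7670) ln[(0.930/0.163)(1 − 2.447×0.7670/(0.163×45.24))] = 1.304 × ln(4.253) = 1.887 d.
D_c = (0.163/0.930) × 45.24 × e^(−0.163×1.887) = 0.1753 × 45.24 × 0.7352 = 5.829 mg/L.
Minimum DO = 8.16 − 5.829 = 2.331 mg/L.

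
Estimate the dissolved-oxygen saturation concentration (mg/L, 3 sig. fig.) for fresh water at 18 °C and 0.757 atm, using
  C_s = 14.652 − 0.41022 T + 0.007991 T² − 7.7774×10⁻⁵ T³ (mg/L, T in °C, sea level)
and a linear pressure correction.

C_s ≈ 7.12 mg/L

At sea level: C_s = 14.652 − 0.41022×18 + 0.007991×18² − 7.7774×10⁻⁵×18³ = 9.404 mg/L.
Pressure correction: C_s' = 9.404 × 0.757 = 7.118 mg/L.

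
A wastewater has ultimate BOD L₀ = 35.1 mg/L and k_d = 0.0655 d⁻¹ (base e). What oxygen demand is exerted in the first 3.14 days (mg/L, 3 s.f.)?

y ≈ 6.53 mg/L

y_t = L₀(1 − e^(−k_d t)) = 35.1 × (1 − e^(−0.0655×3.14))
= 35.1 × (1 − 0.8141) = 35.1 × 0.1859 = 6.525 mg/L.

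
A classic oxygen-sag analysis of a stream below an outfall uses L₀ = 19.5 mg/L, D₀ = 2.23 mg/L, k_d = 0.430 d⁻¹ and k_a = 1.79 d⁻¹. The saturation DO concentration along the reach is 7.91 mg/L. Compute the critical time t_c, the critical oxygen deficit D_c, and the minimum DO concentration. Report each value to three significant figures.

t_c ≈ 0.719 d; D_c ≈ 3.44 mg/L; min DO ≈ 4.47 mg/L

With k_a/k_d = 4.163 and 1 − D₀(k_a−k_d)/(k_d L₀) = 0.6383,
t_c = ln(4.163 × 0.6383) / (1.79 − 0.430) = ln(2.657) / 1.360 = 0.9772/1.360 = 0.7186 d.
L(t_c) = L₀ e^(−k_d t_c) = 19.5 × 0.7342 = 14.32 mg/L, and at the critical point k_a D_c = k_d L, so D_c = (0.430/1.79) × 14.32 = 3.439 mg/L.
Minimum DO = C_s − D_c = 7.91 − 3.439 = 4.471 mg/L.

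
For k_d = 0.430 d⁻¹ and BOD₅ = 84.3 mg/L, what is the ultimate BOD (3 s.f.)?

L₀ ≈ 95.4 mg/L

BOD₅ = L₀(1 − e^(−5k_d)) ⇒ L₀ = BOD₅ / (1 − e^(−5×0.430))
= 84.3 / (1 − 0.1165) = 84.3 / 0.8835 = 95.41 mg/L.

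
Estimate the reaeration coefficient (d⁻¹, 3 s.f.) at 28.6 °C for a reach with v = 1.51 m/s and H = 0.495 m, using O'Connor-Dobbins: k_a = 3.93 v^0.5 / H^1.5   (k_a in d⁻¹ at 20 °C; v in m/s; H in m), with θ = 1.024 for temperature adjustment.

k_a(20) = 3.93 × 1.51^0.5 / 0.495^1.5 = 3.93 × 1.229 / 0.3483 = 13.87 d⁻¹.
k_a(28.6) = 13.87 × 1.024^(28.6−20) = 13.87 × 1.226 = 17.00 d⁻¹.

k_a ≈ 17.0 d⁻¹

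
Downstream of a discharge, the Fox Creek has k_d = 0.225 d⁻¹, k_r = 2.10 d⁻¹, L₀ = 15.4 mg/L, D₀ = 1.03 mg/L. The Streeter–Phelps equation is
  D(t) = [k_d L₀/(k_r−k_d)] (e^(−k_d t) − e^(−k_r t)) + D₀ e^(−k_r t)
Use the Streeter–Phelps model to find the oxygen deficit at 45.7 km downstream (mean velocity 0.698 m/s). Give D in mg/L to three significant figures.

D ≈ 1.39 mg/L

Travel time t = x/v = 45.7 km / (0.698 m/s) = 45700 m / 0.698 m/s = 65470 s = 0.7578 d.
k_d L₀/(k_r−k_d) = 0.225×15.4/(2.10−0.225) = 3.465/1.875 = 1.848 mg/L.
e^(−k_d t) = e^(−0.225×0.7578) = 0.8432; e^(−k_r t) = e^(−2.10×0.7578) = 0.2037.
D = 1.848 × (0.8432 − 0.2037) + 1.03 × 0.2037 = 1.182 + 0.2098 = 1.392 mg/L.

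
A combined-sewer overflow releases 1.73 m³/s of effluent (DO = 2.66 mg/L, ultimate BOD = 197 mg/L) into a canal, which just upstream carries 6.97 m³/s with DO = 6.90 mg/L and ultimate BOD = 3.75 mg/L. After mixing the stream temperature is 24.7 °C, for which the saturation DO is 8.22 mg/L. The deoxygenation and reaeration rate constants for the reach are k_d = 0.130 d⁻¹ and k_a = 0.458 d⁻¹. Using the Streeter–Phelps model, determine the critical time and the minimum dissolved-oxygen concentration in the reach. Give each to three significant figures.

t_c ≈ 3.42 d; minimum DO ≈ 0.542 mg/L

Mixed DO = (6.97×6.90 + 1.73×2.66)/(6.97+1.73) = 52.69/8.700 = 6.057 mg/L.
Mixed L₀ = (6.97×3.75 + 1.73×197)/(8.700) = 366.9/8.700 = 42.18 mg/L.
Initial deficit D₀ = C_s − DO₀ = 8.22 − 6.057 = 2.163 mg/L.
t_c = (1/0.3280) ln[(0.458/0.130)(1 − 2.163×0.3280/(0.130×42.18))] = 3.049 × ln(3.067) = 3.417 d.
D_c = (0.130/0.458) × 42.18 × e^(−0.130×3.417) = 0.2838 × 42.18 × 0.6413 = 7.678 mg/L.
Minimum DO = 8.22 − 7.678 = 0.5420 mg/L.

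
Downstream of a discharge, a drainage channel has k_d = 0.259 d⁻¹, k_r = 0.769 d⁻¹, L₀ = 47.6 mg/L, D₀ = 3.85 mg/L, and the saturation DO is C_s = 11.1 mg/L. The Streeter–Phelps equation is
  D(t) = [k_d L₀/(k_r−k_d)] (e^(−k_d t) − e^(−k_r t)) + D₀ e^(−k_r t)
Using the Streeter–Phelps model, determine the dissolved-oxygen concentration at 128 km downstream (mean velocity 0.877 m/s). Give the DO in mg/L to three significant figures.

DO ≈ 1.04 mg/L

Travel time t = x/v = 128 km / (0.877 m/s) = 128000 m / 0.877 m/s = 146000 s = 1.689 d.
k_d L₀/(k_r−k_d) = 0.259×47.6/(0.769−0.259) = 12.33/0.5100 = 24.17 mg/L.
e^(−k_d t) = e^(−0.259×1.689) = 0.6456; e^(−k_r t) = e^(−0.769×1.689) = 0.2728.
D = 24.17 × (0.6456 − 0.2728) + 3.85 × 0.2728 = 9.013 + 1.050 = 10.06 mg/L.
DO = C_s − D = 11.1 − 10.06 = 1.037 mg/L.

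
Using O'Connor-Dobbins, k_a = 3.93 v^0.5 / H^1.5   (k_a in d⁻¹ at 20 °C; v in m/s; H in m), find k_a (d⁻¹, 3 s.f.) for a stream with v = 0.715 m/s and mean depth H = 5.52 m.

k_a ≈ 0.256 d⁻¹

k_a = 3.93 × 0.715^0.5 / 5.52^1.5 = 3.93 × 0.8456 / 12.97 = 0.2562 d⁻¹.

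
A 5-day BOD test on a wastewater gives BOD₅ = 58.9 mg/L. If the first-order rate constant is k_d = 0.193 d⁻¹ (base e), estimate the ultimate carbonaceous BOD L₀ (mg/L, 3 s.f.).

L₀ ≈ 95.2 mg/L

BOD₅ = L₀(1 − e^(−5k_d)) ⇒ L₀ = BOD₅ / (1 − e^(−5×0.193))
= 58.9 / (1 − 0.3810) = 58.9 / 0.6190 = 95.15 mg/L.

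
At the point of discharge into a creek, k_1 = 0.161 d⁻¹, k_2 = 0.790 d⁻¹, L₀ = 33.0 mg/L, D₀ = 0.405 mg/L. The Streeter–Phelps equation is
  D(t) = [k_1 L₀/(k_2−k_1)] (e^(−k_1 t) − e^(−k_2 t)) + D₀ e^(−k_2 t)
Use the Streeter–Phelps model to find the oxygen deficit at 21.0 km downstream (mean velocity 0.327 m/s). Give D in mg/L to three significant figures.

D ≈ 3.02 mg/L

Travel time t = x/v = 21.0 km / (0.327 m/s) = 21000 m / 0.327 m/s = 64220 s = 0.7433 d.
k_1 L₀/(k_2−k_1) = 0.161×33.0/(0.790−0.161) = 5.313/0.6290 = 8.447 mg/L.
e^(−k_1 t) = e^(−0.161×0.7433) = 0.8872; e^(−k_2 t) = e^(−0.790×0.7433) = 0.5559.
D = 8.447 × (0.8872 − 0.5559) + 0.405 × 0.5559 = 2.799 + 0.2251 = 3.024 mg/L.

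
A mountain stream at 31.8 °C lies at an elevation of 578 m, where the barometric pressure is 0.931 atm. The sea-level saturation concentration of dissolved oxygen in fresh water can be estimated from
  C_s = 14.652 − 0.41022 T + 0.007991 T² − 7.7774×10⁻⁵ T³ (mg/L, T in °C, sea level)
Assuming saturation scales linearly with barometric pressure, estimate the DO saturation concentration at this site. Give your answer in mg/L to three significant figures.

C_s ≈ 6.69 mg/L

At sea level: C_s = 14.652 − 0.41022×31.8 + 0.007991×31.8² − 7.7774×10⁻⁵×31.8³ = 7.187 mg/L.
Pressure correction: C_s' = 7.187 × 0.931 = 6.691 mg/L.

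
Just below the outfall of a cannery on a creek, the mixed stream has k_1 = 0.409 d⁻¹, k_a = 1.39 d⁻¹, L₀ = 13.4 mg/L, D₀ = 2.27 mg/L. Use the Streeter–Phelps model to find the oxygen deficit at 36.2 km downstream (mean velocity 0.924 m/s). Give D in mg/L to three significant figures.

Travel time t = x/v = 36.2 km / (0.924 m/s) = 36200 m / 0.924 m/s = 39180 s = 0.4534 d.
k_1 L₀/(k_a−k_1) = 0.409×13.4/(1.39−0.409) = 5.481/0.9810 = 5.587 mg/L.
e^(−k_1 t) = e^(−0.409×0.4534) = 0.8307; e^(−k_a t) = e^(−1.39×0.4534) = 0.5324.
D = 5.587 × (0.8307 − 0.5324) + 2.27 × 0.5324 = 1.666 + 1.209 = 2.875 mg/L.

D ≈ 2.88 mg/L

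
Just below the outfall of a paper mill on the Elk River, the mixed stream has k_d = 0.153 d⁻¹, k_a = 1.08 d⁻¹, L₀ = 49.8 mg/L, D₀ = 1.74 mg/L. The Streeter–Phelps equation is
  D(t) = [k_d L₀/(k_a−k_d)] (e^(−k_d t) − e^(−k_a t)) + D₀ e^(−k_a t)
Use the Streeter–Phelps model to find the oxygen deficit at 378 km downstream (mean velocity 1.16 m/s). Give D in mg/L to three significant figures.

D ≈ 4.51 mg/L

Travel time t = x/v = 378 km / (1.16 m/s) = 378000 m / 1.16 m/s = 325900 s = 3.772 d.
k_d L₀/(k_a−k_d) = 0.153×49.8/(1.08−0.153) = 7.619/0.9270 = 8.219 mg/L.
e^(−k_d t) = e^(−0.153×3.772) = 0.5616; e^(−k_a t) = e^(−1.08×3.772) = 0.01702.
D = 8.219 × (0.5616 − 0.01702) + 1.74 × 0.01702 = 4.476 + 0.02962 = 4.505 mg/L.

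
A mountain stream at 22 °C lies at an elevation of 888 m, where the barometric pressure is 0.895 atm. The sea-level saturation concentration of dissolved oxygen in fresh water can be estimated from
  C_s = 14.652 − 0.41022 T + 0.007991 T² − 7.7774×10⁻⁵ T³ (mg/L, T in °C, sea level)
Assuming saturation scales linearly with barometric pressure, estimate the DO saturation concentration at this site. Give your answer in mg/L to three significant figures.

At sea level: C_s = 14.652 − 0.41022×22 + 0.007991×22² − 7.7774×10⁻⁵×22³ = 8.667 mg/L.
Pressure correction: C_s' = 8.667 × 0.895 = 7.757 mg/L.

C_s ≈ 7.76 mg/L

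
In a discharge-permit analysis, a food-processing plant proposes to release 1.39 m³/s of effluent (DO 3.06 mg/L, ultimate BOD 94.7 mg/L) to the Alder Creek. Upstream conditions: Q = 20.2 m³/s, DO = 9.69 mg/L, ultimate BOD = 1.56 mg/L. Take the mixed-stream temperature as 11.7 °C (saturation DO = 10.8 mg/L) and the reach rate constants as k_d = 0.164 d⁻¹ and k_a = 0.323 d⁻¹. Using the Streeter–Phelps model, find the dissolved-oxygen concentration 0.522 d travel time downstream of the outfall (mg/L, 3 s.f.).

Mixed DO = (20.2×9.69 + 1.39×3.06)/(20.2+1.39) = 200.0/21.59 = 9.263 mg/L.
Mixed L₀ = (20.2×1.56 + 1.39×94.7)/(21.59) = 163.1/21.59 = 7.557 mg/L.
Initial deficit D₀ = C_s − DO₀ = 10.8 − 9.263 = 1.537 mg/L.
D(0.522) = [0.164×7.557/(0.323−0.164)](e^(−0.164×0.522) − e^(−0.323×0.522)) + 1.537 e^(−0.323×0.522)
= 7.794 × (0.9180 − 0.8448) + 1.537 × 0.8448 = 1.868 mg/L.
DO = 10.8 − 1.868 = 8.932 mg/L.

DO ≈ 8.93 mg/L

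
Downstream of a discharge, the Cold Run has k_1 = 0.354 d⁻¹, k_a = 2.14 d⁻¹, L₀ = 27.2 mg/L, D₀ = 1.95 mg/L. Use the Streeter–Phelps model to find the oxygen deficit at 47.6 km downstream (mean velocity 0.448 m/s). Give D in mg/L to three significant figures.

Travel time t = x/v = 47.6 km / (0.448 m/s) = 47600 m / 0.448 m/s = 106200 s = 1.230 d.
k_1 L₀/(k_a−k_1) = 0.354×27.2/(2.14−0.354) = 9.629/1.786 = 5.391 mg/L.
e^(−k_1 t) = e^(−0.354×1.230) = 0.6471; e^(−k_a t) = e^(−2.14×1.230) = 0.07196.
D = 5.391 × (0.6471 − 0.07196) + 1.95 × 0.07196 = 3.100 + 0.1403 = 3.241 mg/L.

D ≈ 3.24 mg/L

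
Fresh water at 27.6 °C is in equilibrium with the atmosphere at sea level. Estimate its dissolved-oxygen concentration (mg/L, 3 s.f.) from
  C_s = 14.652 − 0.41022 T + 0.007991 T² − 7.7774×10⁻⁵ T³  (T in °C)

C_s = 14.652 − 0.41022×27.6 + 0.007991×27.6² − 7.7774×10⁻⁵×27.6³ = 7.782 mg/L.

C_s ≈ 7.78 mg/L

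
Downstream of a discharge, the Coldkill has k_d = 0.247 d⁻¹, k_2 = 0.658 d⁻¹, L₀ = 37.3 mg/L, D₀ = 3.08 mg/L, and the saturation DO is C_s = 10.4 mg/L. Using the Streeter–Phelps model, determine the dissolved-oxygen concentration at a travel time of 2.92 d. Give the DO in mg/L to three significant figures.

k_d L₀/(k_2−k_d) = 0.247×37.3/(0.658−0.247) = 9.213/0.4110 = 22.42 mg/L.
e^(−k_d t) = e^(−0.247×2.920) = 0.4861; e^(−k_2 t) = e^(−0.658×2.920) = 0.1464.
D = 22.42 × (0.4861 − 0.1464) + 3.08 × 0.1464 = 7.616 + 0.4509 = 8.067 mg/L.
DO = C_s − D = 10.4 − 8.067 = 2.333 mg/L.

DO ≈ 2.33 mg/L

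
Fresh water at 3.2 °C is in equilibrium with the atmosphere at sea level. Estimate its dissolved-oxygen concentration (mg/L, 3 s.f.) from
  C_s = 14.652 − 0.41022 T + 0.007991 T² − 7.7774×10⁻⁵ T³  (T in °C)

C_s = 14.652 − 0.41022×3.2 + 0.007991×3.2² − 7.7774×10⁻⁵×3.2³ = 13.42 mg/L.

C_s ≈ 13.4 mg/L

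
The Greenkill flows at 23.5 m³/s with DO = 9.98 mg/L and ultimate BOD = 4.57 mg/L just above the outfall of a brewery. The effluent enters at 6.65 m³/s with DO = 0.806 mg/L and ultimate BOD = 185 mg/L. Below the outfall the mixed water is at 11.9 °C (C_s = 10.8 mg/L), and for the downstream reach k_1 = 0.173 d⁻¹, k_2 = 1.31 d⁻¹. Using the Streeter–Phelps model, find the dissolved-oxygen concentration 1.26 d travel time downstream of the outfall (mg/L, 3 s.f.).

Mixed DO = (23.5×9.98 + 6.65×0.806)/(23.5+6.65) = 239.9/30.15 = 7.957 mg/L.
Mixed L₀ = (23.5×4.57 + 6.65×185)/(30.15) = 1338/30.15 = 44.37 mg/L.
Initial deficit D₀ = C_s − DO₀ = 10.8 − 7.957 = 2.843 mg/L.
D(1.26) = [0.173×44.37/(1.31−0.173)](e^(−0.173×1.26) − e^(−1.31×1.26)) + 2.843 e^(−1.31×1.26)
= 6.751 × (0.8041 − 0.1919) + 2.843 × 0.1919 = 4.678 mg/L.
DO = 10.8 − 4.678 = 6.122 mg/L.

DO ≈ 6.12 mg/L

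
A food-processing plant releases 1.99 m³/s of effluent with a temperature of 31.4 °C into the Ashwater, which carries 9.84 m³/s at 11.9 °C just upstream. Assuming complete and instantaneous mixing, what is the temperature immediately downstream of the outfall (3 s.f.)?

15.2 °C

Flow-weighted mixing: C = (Q_r C_r + Q_w C_w)/(Q_r + Q_w)
= (9.84×11.9 + 1.99×31.4)/(9.84 + 1.99) = 179.6/11.83 = 15.18 °C.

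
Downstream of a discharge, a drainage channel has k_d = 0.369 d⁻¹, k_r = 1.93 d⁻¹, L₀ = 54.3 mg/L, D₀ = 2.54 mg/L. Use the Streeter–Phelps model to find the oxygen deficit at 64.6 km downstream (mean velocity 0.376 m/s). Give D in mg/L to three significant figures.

Travel time t = x/v = 64.6 km / (0.376 m/s) = 64600 m / 0.376 m/s = 171800 s = 1.989 d.
k_d L₀/(k_r−k_d) = 0.369×54.3/(1.93−0.369) = 20.04/1.561 = 12.84 mg/L.
e^(−k_d t) = e^(−0.369×1.989) = 0.4801; e^(−k_r t) = e^(−1.93×1.989) = 0.02154.
D = 12.84 × (0.4801 − 0.02154) + 2.54 × 0.02154 = 5.886 + 0.05471 = 5.941 mg/L.

D ≈ 5.94 mg/L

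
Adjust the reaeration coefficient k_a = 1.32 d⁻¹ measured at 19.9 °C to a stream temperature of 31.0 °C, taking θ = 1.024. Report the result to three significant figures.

k_a ≈ 1.72 d⁻¹

k_a(T₂) = k_a(T₁) · θ^(T₂−T₁) = 1.32 × 1.024^(31.0−19.9)
= 1.32 × 1.024^11.1 = 1.32 × 1.301 = 1.718 d⁻¹.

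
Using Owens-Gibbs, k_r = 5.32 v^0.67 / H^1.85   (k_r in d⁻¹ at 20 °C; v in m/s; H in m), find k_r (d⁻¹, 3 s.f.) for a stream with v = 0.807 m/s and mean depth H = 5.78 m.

k_r ≈ 0.179 d⁻¹

k_r = 5.32 × 0.807^0.67 / 5.78^1.85 = 5.32 × 0.8662 / 25.68 = 0.1795 d⁻¹.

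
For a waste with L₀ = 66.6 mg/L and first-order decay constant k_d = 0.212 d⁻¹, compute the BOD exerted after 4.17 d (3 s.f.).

y_t = L₀(1 − e^(−k_d t)) = 66.6 × (1 − e^(−0.212×4.17))
= 66.6 × (1 − 0.4131) = 66.6 × 0.5869 = 39.09 mg/L.

y ≈ 39.1 mg/L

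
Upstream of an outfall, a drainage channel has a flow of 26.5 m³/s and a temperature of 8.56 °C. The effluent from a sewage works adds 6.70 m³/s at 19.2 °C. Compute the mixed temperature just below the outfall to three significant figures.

10.7 °C

Flow-weighted mixing: C = (Q_r C_r + Q_w C_w)/(Q_r + Q_w)
= (26.5×8.56 + 6.70×19.2)/(26.5 + 6.70) = 355.5/33.20 = 10.71 °C.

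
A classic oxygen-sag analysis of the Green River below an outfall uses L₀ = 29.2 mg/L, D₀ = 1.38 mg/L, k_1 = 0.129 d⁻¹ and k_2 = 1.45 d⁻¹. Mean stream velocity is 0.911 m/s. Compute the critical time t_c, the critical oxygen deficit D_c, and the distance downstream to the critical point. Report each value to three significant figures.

t_c ≈ 1.33 d; D_c ≈ 2.19 mg/L; x_c ≈ 105 km

t_c = [1/(k_2−k_1)] ln[(k_2/k_1)(1 − D₀(k_2−k_1)/(k_1 L₀))]
= [1/(1.45−0.129)] ln[(1.45/0.129)(1 − 1.38×1.321/(0.129×29.2))]
= (1/1.321) ln[11.24 × 0.5160] = 0.7570 × ln(5.800) = 0.7570 × 1.758 = 1.331 d.
D_c = (k_1/k_2) L₀ e^(−k_1 t_c) = (0.129/1.45) × 29.2 × e^(−0.129×1.331) = 0.08897 × 29.2 × 0.8423 = 2.188 mg/L.
x_c = v t_c = 0.911 m/s × 1.331 d × 86400 s/d = 104700 m ≈ 105 km.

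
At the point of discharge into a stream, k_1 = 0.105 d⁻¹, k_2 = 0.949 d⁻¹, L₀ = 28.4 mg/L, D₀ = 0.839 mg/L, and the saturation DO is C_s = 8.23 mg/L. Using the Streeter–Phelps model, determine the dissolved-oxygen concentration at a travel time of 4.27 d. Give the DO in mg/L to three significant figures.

DO ≈ 6.02 mg/L

k_1 L₀/(k_2−k_1) = 0.105×28.4/(0.949−0.105) = 2.982/0.8440 = 3.533 mg/L.
e^(−k_1 t) = e^(−0.105×4.270) = 0.6387; e^(−k_2 t) = e^(−0.949×4.270) = 0.01738.
D = 3.533 × (0.6387 − 0.01738) + 0.839 × 0.01738 = 2.195 + 0.01458 = 2.210 mg/L.
DO = C_s − D = 8.23 − 2.210 = 6.020 mg/L.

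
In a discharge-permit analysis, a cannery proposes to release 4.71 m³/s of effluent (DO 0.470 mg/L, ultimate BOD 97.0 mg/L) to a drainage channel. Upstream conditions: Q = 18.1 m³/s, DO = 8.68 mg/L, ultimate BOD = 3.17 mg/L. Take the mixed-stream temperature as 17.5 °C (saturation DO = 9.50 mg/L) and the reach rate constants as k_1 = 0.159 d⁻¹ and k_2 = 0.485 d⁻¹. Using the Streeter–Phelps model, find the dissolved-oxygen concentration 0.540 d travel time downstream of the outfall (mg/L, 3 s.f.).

Mixed DO = (18.1×8.68 + 4.71×0.470)/(18.1+4.71) = 159.3/22.81 = 6.985 mg/L.
Mixed L₀ = (18.1×3.17 + 4.71×97.0)/(22.81) = 514.2/22.81 = 22.54 mg/L.
Initial deficit D₀ = C_s − DO₀ = 9.50 − 6.985 = 2.515 mg/L.
D(0.540) = [0.159×22.54/(0.485−0.159)](e^(−0.159×0.540) − e^(−0.485×0.540)) + 2.515 e^(−0.485×0.540)
= 11.00 × (0.9177 − 0.7696) + 2.515 × 0.7696 = 3.565 mg/L.
DO = 9.50 − 3.565 = 5.935 mg/L.

DO ≈ 5.94 mg/L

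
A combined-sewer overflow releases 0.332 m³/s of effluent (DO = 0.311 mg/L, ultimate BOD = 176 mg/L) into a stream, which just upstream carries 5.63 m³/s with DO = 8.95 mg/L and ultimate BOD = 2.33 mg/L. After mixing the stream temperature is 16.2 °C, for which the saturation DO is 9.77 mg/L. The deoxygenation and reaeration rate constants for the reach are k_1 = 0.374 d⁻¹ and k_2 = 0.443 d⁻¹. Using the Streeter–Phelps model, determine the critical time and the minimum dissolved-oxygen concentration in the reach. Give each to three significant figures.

t_c ≈ 2.16 d; minimum DO ≈ 5.25 mg/L

Mixed DO = (5.63×8.95 + 0.332×0.311)/(5.63+0.332) = 50.49/5.962 = 8.469 mg/L.
Mixed L₀ = (5.63×2.33 + 0.332×176)/(5.962) = 71.55/5.962 = 12.00 mg/L.
Initial deficit D₀ = C_s − DO₀ = 9.77 − 8.469 = 1.301 mg/L.
t_c = (1/0.06900) ln[(0.443/0.374)(1 − 1.301×0.06900/(0.374×12.00))] = 14.49 × ln(1.161) = 2.161 d.
D_c = (0.374/0.443) × 12.00 × e^(−0.374×2.161) = 0.8442 × 12.00 × 0.4457 = 4.515 mg/L.
Minimum DO = 9.77 − 4.515 = 5.255 mg/L.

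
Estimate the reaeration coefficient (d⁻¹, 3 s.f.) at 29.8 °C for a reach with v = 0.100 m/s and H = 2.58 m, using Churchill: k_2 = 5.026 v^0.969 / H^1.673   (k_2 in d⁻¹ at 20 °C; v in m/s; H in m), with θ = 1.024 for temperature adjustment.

k_2(20) = 5.026 × 0.100^0.969 / 2.58^1.673 = 5.026 × 0.1074 / 4.882 = 0.1106 d⁻¹.
k_2(29.8) = 0.1106 × 1.024^(29.8−20) = 0.1106 × 1.262 = 0.1395 d⁻¹.

k_2 ≈ 0.139 d⁻¹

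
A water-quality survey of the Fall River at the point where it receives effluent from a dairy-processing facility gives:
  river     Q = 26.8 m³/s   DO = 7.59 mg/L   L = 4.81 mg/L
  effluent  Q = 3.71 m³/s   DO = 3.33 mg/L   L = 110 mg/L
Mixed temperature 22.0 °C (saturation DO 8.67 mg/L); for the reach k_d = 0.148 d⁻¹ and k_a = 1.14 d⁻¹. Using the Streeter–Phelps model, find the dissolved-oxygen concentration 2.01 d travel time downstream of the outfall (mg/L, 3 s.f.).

Mixed DO = (26.8×7.59 + 3.71×3.33)/(26.8+3.71) = 215.8/30.51 = 7.072 mg/L.
Mixed L₀ = (26.8×4.81 + 3.71×110)/(30.51) = 537.0/30.51 = 17.60 mg/L.
Initial deficit D₀ = C_s − DO₀ = 8.67 − 7.072 = 1.598 mg/L.
D(2.01) = [0.148×17.60/(1.14−0.148)](e^(−0.148×2.01) − e^(−1.14×2.01)) + 1.598 e^(−1.14×2.01)
= 2.626 × (0.7427 − 0.1011) + 1.598 × 0.1011 = 1.846 mg/L.
DO = 8.67 − 1.846 = 6.824 mg/L.

DO ≈ 6.82 mg/L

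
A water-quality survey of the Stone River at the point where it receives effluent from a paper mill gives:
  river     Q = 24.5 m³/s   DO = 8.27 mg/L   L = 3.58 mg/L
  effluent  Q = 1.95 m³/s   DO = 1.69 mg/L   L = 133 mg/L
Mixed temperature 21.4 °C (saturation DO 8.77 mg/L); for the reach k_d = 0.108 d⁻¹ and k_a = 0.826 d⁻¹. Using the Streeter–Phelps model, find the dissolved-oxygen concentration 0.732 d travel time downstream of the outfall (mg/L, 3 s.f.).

DO ≈ 7.49 mg/L

Mixed DO = (24.5×8.27 + 1.95×1.69)/(24.5+1.95) = 205.9/26.45 = 7.785 mg/L.
Mixed L₀ = (24.5×3.58 + 1.95×133)/(26.45) = 347.1/26.45 = 13.12 mg/L.
Initial deficit D₀ = C_s − DO₀ = 8.77 − 7.785 = 0.9851 mg/L.
D(0.732) = [0.108×13.12/(0.826−0.108)](e^(−0.108×0.732) − e^(−0.826×0.732)) + 0.9851 e^(−0.826×0.732)
= 1.974 × (0.9240 − 0.5463) + 0.9851 × 0.5463 = 1.284 mg/L.
DO = 8.77 − 1.284 = 7.486 mg/L.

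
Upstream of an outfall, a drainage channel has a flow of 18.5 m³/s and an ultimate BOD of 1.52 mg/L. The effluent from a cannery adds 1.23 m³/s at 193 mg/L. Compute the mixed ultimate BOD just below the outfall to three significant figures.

13.5 mg/L

Flow-weighted mixing: C = (Q_r C_r + Q_w C_w)/(Q_r + Q_w)
= (18.5×1.52 + 1.23×193)/(18.5 + 1.23) = 265.5/19.73 = 13.46 mg/L.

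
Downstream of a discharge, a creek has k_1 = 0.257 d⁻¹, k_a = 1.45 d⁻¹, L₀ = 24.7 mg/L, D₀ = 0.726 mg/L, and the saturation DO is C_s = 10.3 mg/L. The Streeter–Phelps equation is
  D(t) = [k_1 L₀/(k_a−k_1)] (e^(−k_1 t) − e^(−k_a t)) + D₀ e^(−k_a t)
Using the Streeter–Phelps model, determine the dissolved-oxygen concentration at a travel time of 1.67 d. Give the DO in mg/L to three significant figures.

k_1 L₀/(k_a−k_1) = 0.257×24.7/(1.45−0.257) = 6.348/1.193 = 5.321 mg/L.
e^(−k_1 t) = e^(−0.257×1.670) = 0.6510; e^(−k_a t) = e^(−1.45×1.670) = 0.08879.
D = 5.321 × (0.6510 − 0.08879) + 0.726 × 0.08879 = 2.992 + 0.06446 = 3.056 mg/L.
DO = C_s − D = 10.3 − 3.056 = 7.244 mg/L.

DO ≈ 7.24 mg/L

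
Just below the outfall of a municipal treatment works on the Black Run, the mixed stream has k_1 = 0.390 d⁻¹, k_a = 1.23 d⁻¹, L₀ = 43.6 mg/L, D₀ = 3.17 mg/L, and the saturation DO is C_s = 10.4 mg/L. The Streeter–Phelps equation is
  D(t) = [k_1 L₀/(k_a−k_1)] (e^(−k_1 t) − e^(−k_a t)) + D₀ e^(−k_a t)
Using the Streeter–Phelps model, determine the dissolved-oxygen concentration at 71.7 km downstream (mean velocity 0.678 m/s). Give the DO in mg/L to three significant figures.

Travel time t = x/v = 71.7 km / (0.678 m/s) = 71700 m / 0.678 m/s = 105800 s = 1.224 d.
k_1 L₀/(k_a−k_1) = 0.390×43.6/(1.23−0.390) = 17.00/0.8400 = 20.24 mg/L.
e^(−k_1 t) = e^(−0.390×1.224) = 0.6204; e^(−k_a t) = e^(−1.23×1.224) = 0.2219.
D = 20.24 × (0.6204 − 0.2219) + 3.17 × 0.2219 = 8.067 + 0.7034 = 8.771 mg/L.
DO = C_s − D = 10.4 − 8.771 = 1.629 mg/L.

DO ≈ 1.63 mg/L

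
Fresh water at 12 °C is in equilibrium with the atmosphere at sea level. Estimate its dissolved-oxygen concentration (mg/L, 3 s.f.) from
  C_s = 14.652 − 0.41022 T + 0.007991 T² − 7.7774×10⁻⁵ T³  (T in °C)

C_s = 14.652 − 0.41022×12 + 0.007991×12² − 7.7774×10⁻⁵×12³ = 10.75 mg/L.

C_s ≈ 10.7 mg/L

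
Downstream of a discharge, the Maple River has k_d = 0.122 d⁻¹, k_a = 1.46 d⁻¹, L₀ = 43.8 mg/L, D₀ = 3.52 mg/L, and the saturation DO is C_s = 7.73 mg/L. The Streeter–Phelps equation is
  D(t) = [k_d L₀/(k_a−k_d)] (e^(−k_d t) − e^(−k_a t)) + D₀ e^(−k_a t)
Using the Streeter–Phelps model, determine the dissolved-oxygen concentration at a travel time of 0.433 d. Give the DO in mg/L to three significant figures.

k_d L₀/(k_a−k_d) = 0.122×43.8/(1.46−0.122) = 5.344/1.338 = 3.994 mg/L.
e^(−k_d t) = e^(−0.122×0.4330) = 0.9485; e^(−k_a t) = e^(−1.46×0.4330) = 0.5314.
D = 3.994 × (0.9485 − 0.5314) + 3.52 × 0.5314 = 1.666 + 1.871 = 3.536 mg/L.
DO = C_s − D = 7.73 − 3.536 = 4.194 mg/L.

DO ≈ 4.19 mg/L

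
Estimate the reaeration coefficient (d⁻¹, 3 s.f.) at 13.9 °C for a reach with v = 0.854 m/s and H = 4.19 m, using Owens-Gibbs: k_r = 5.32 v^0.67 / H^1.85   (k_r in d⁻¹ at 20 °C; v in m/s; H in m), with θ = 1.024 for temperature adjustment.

k_r ≈ 0.292 d⁻¹

k_r(20) = 5.32 × 0.854^0.67 / 4.19^1.85 = 5.32 × 0.8997 / 14.16 = 0.3380 d⁻¹.
k_r(13.9) = 0.3380 × 1.024^(13.9−20) = 0.3380 × 0.8653 = 0.2925 d⁻¹.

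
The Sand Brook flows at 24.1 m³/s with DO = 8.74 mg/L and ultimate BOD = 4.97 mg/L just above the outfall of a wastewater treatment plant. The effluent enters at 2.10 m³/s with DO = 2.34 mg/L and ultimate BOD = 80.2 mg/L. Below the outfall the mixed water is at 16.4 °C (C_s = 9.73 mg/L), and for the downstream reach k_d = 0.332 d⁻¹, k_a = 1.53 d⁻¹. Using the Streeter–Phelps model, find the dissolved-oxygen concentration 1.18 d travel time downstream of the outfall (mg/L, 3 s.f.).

Mixed DO = (24.1×8.74 + 2.10×2.34)/(24.1+2.10) = 215.5/26.20 = 8.227 mg/L.
Mixed L₀ = (24.1×4.97 + 2.10×80.2)/(26.20) = 288.2/26.20 = 11.00 mg/L.
Initial deficit D₀ = C_s − DO₀ = 9.73 − 8.227 = 1.503 mg/L.
D(1.18) = [0.332×11.00/(1.53−0.332)](e^(−0.332×1.18) − e^(−1.53×1.18)) + 1.503 e^(−1.53×1.18)
= 3.048 × (0.6759 − 0.1644) + 1.503 × 0.1644 = 1.806 mg/L.
DO = 9.73 − 1.806 = 7.924 mg/L.

DO ≈ 7.92 mg/L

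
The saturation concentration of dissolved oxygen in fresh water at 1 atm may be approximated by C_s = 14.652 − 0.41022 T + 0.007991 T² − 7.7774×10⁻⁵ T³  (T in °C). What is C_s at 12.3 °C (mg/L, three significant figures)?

C_s = 14.652 − 0.41022×12.3 + 0.007991×12.3² − 7.7774×10⁻⁵×12.3³ = 10.67 mg/L.

C_s ≈ 10.7 mg/L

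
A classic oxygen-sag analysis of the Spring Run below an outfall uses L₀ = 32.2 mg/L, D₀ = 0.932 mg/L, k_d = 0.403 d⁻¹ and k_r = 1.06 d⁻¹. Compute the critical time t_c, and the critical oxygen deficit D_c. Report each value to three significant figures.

t_c ≈ 1.40 d; D_c ≈ 6.97 mg/L

At the critical point dD/dt = 0, so k_d L₀ e^(−k_d t) = k_r D. Substituting D(t) from the Streeter–Phelps equation and solving for t gives
t_c = ln[(k_r/k_d)(1 − D₀(k_r−k_d)/(k_d L₀))] / (k_r−k_d).
Here k_r−k_d = 0.6570 d⁻¹ and 1 − D₀(k_r−k_d)/(k_d L₀) = 1 − 0.932×0.6570/(0.403×32.2) = 0.9528, so
t_c = ln(2.630 × 0.9528) / 0.6570 = 0.9188 / 0.6570 = 1.398 d.
D_c = (k_d/k_r) L₀ e^(−k_d t_c) = (0.403/1.06) × 32.2 × e^(−0.403×1.398) = 0.3802 × 32.2 × 0.5692 = 6.968 mg/L.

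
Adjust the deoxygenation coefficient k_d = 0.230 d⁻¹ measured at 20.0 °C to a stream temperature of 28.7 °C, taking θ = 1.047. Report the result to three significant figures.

k_d ≈ 0.343 d⁻¹

k_d(T₂) = k_d(T₁) · θ^(T₂−T₁) = 0.230 × 1.047^(28.7−20.0)
= 0.230 × 1.047^8.70 = 0.230 × 1.491 = 0.3430 d⁻¹.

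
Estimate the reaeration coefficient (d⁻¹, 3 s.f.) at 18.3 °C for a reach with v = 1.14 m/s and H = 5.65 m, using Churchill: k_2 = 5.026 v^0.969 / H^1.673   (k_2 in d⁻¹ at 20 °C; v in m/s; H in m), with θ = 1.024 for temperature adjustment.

k_2 ≈ 0.302 d⁻¹

k_2(20) = 5.026 × 1.14^0.969 / 5.65^1.673 = 5.026 × 1.135 / 18.12 = 0.3149 d⁻¹.
k_2(18.3) = 0.3149 × 1.024^(18.3−20) = 0.3149 × 0.9605 = 0.3025 d⁻¹.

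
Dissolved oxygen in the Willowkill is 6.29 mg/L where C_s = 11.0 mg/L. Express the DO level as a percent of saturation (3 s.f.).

57.2 % saturation

% saturation = C/C_s × 100 = 6.29/11.0 × 100 = 57.2 %.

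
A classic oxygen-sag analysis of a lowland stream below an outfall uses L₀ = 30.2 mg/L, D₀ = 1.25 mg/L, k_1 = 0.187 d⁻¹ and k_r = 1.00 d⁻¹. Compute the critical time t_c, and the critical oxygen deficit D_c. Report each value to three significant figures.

t_c ≈ 1.82 d; D_c ≈ 4.02 mg/L

With k_r/k_1 = 5.348 and 1 − D₀(k_r−k_1)/(k_1 L₀) = 0.8200,
t_c = ln(5.348 × 0.8200) / (1.00 − 0.187) = ln(4.385) / 0.8130 = 1.478/0.8130 = 1.818 d.
L(t_c) = L₀ e^(−k_1 t_c) = 30.2 × 0.7118 = 21.50 mg/L, and at the critical point k_r D_c = k_1 L, so D_c = (0.187/1.00) × 21.50 = 4.020 mg/L.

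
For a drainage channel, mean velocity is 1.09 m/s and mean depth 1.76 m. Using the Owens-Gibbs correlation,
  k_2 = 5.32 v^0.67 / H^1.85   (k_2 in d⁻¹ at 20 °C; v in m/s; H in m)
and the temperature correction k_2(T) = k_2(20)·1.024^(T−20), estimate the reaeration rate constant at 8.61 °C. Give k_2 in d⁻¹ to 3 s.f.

k_2 ≈ 1.51 d⁻¹

k_2(20) = 5.32 × 1.09^0.67 / 1.76^1.85 = 5.32 × 1.059 / 2.846 = 1.981 d⁻¹.
k_2(8.61) = 1.981 × 1.024^(8.61−20) = 1.981 × 0.7633 = 1.512 d⁻¹.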